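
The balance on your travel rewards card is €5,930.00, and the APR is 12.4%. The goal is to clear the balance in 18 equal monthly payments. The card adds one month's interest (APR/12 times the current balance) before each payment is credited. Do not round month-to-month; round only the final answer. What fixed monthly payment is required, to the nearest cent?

€362.73

Monthly rate r = 12.4%/12 = 1.03333% = 0.0103333.
Level-payment amortization: P = B₀·r / (1 − (1+r)^(−n)) = 5930.00·0.0103333 / (1 − 1.01033^(−18)).
Denominator 1 − (1+r)^(−18) = 0.168933588.
P = 61.2767 / 0.168933588 ≈ 362.73.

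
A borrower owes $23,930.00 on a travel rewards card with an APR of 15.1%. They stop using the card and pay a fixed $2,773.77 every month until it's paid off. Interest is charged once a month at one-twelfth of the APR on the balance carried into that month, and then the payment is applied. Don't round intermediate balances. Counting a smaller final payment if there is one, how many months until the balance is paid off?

Monthly rate r = 15.1%/12 = 1.25833% = 0.0125833.
Recurrence: B ← B·(1+r) − $2,773.77.
Month 1: interest $301.12; balance after payment $21,457.35.
Month 2: interest $270.00; balance after payment $18,953.58.
Closed form: n = −ln(1 − rB₀/P)/ln(1+r) = −ln(0.89144)/ln(1.01258) ≈ 9.190, so the balance reaches zero during payment 10.

10 months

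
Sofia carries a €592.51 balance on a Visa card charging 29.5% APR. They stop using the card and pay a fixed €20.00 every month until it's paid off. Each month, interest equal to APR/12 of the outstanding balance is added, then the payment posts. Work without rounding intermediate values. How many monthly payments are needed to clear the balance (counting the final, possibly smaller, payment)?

Monthly rate r = 29.5%/12 = 2.45833% = 0.0245833.
Recurrence: B ← B·(1+r) − €20.00.
Month 1: interest €14.57; balance after payment €587.08.
Month 2: interest €14.43; balance after payment €581.51.
Closed form: n = −ln(1 − rB₀/P)/ln(1+r) = −ln(0.27171)/ln(1.02458) ≈ 53.654, so the balance reaches zero during payment 54.

54 payments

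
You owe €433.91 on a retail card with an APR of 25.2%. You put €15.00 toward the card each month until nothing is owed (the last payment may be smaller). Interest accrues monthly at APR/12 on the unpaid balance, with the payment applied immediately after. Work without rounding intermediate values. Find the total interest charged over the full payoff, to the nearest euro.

€241

Monthly rate r = 25.2%/12 = 2.1% = 0.021.
Payoff takes n = ⌈−ln(1 − rB₀/P)/ln(1+r)⌉ = ⌈44.997⌉ = 45 payments; the last is €14.96.
Total paid = 44·€15.00 + €14.96 = €674.96.
Total interest = total paid − principal = €674.96 − €433.91 = €241.05.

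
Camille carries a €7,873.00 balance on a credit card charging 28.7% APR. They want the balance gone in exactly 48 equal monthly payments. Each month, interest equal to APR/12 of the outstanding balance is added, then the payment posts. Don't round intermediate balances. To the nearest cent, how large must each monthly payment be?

Monthly rate r = 28.7%/12 = 2.39167% = 0.0239167.
Level-payment amortization: P = B₀·r / (1 − (1+r)^(−n)) = 7873.00·0.0239167 / (1 − 1.02392^(−48)).
Denominator 1 − (1+r)^(−48) = 0.678412905.
P = 188.296 / 0.678412905 ≈ 277.55.

€277.55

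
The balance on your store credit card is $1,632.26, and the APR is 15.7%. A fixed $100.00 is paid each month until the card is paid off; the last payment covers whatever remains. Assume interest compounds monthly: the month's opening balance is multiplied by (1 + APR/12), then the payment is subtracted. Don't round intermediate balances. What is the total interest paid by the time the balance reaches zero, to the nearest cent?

Monthly rate r = 15.7%/12 = 1.30833% = 0.0130833.
Payoff takes n = ⌈−ln(1 − rB₀/P)/ln(1+r)⌉ = ⌈18.481⌉ = 19 payments; the last is $48.31.
Total paid = 18·$100.00 + $48.31 = $1,848.31.
Total interest = total paid − principal = $1,848.31 − $1,632.26 = $216.05.

$216.05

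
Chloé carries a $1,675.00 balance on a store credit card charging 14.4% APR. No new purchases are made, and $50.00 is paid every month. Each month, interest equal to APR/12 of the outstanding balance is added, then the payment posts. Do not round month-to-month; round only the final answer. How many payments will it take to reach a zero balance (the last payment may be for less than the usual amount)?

44 months

Monthly rate r = 14.4%/12 = 1.2% = 0.012.
Recurrence: B ← B·(1+r) − $50.00.
Month 1: interest $20.10; balance after payment $1,645.10.
Month 2: interest $19.74; balance after payment $1,614.84.
Closed form: n = −ln(1 − rB₀/P)/ln(1+r) = −ln(0.598)/ln(1.012) ≈ 43.104, so the balance reaches zero during payment 44.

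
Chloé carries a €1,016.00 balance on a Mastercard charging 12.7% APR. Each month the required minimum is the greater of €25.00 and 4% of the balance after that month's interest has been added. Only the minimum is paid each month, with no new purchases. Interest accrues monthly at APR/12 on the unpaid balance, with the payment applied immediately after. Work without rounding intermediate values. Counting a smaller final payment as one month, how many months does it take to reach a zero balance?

Monthly rate r = 12.7%/12 = 1.05833% = 0.0105833.
While 4% of the post-interest balance exceeds €25.00, each month B ← (B·(1+r))·(1 − 0.04), i.e. B shrinks by the factor (1+r)·0.96 = 0.97016.
This holds for months 1–17. Entering month 18 the balance is €607.06; 4% of the post-interest balance is now below €25.00, so the flat €25.00 minimum applies from here.
From month 18 a fixed €25.00 at rate r clears €607.06 in 29 more payments. Total: 17 + 29 = 46 months.

46 months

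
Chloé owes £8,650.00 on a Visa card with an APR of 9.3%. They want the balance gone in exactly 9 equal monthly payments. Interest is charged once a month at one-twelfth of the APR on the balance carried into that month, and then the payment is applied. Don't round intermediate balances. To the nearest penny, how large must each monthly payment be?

£998.74

Monthly rate r = 9.3%/12 = 0.775% = 0.00775.
Level-payment amortization: P = B₀·r / (1 − (1+r)^(−n)) = 8650.00·0.00775 / (1 − 1.00775^(−9)).
Denominator 1 − (1+r)^(−9) = 0.067122242.
P = 67.0375 / 0.067122242 ≈ 998.74.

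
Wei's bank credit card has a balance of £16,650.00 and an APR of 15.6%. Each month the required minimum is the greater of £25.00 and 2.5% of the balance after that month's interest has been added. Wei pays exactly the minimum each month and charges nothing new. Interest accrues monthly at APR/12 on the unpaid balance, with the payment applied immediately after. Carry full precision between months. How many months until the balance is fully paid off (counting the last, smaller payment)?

Monthly rate r = 15.6%/12 = 1.3% = 0.013.
While 2.5% of the post-interest balance exceeds £25.00, each month B ← (B·(1+r))·(1 − 0.025), i.e. B shrinks by the factor (1+r)·0.975 = 0.98767.
This holds for months 1–228. Entering month 229 the balance is £984.96; 2.5% of the post-interest balance is now below £25.00, so the flat £25.00 minimum applies from here.
From month 229 a fixed £25.00 at rate r clears £984.96 in 56 more payments. Total: 228 + 56 = 284 months.

284 months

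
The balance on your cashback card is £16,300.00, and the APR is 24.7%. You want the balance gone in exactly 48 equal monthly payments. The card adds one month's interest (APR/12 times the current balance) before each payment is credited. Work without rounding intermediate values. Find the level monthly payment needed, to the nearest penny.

Monthly rate r = 24.7%/12 = 2.05833% = 0.0205833.
Level-payment amortization: P = B₀·r / (1 − (1+r)^(−n)) = 16300.00·0.0205833 / (1 − 1.02058^(−48)).
Denominator 1 − (1+r)^(−48) = 0.623925961.
P = 335.508 / 0.623925961 ≈ 537.74.

£537.74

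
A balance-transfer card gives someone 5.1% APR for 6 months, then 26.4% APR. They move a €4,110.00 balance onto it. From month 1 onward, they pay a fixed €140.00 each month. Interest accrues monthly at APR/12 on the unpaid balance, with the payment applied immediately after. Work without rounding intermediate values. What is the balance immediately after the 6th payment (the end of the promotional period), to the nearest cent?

€3,366.95

Promo months 1–6 at r₀ = 5.1%/12 = 0.00425; months 7+ at r₁ = 26.4%/12 = 0.022.
After month 6: iterate B ← B·(1+r₀) − €140.00 for 6 months → €3,366.95.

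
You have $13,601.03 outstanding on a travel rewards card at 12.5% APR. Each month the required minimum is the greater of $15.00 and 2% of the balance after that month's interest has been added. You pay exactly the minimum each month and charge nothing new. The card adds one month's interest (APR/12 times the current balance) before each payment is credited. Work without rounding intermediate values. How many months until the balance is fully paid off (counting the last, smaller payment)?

Monthly rate r = 12.5%/12 = 1.04167% = 0.0104167.
While 2% of the post-interest balance exceeds $15.00, each month B ← (B·(1+r))·(1 − 0.02), i.e. B shrinks by the factor (1+r)·0.98 = 0.99021.
This holds for months 1–296. Entering month 297 the balance is $738.99; 2% of the post-interest balance is now below $15.00, so the flat $15.00 minimum applies from here.
From month 297 a fixed $15.00 at rate r clears $738.99 in 70 more payments. Total: 296 + 70 = 366 months.

366 months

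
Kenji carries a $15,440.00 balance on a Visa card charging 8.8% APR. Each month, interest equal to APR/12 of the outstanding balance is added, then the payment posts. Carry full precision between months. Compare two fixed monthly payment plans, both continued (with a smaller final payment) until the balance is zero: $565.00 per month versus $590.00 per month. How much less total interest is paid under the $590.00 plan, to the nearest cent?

Monthly rate r = 8.8%/12 = 0.733333% = 0.00733333.
At $565.00/mo: n = ⌈−ln(1 − rB₀/P)/ln(1+r)⌉ = 31 payments (last $344.44); total interest = total paid − $15,440.00 = $1,854.44.
At $590.00/mo: 30 payments (last $96.44); total interest $1,766.44.
Interest saved = $1,854.44 − $1,766.44 = $88.00.

$88.00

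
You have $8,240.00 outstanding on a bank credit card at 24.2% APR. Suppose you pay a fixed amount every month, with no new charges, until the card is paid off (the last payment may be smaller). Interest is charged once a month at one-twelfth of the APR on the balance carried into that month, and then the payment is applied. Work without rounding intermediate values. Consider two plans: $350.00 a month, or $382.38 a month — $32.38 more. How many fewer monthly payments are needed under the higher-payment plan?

4 fewer payments

Monthly rate r = 24.2%/12 = 2.01667% = 0.0201667.
At $350.00/mo: n = ⌈−ln(1 − rB₀/P)/ln(1+r)⌉ = 33 payments (last $88.79); total interest = total paid − $8,240.00 = $3,048.79.
At $382.38/mo: 29 payments (last $214.13); total interest $2,680.77.
Payments saved = 33 − 29 = 4.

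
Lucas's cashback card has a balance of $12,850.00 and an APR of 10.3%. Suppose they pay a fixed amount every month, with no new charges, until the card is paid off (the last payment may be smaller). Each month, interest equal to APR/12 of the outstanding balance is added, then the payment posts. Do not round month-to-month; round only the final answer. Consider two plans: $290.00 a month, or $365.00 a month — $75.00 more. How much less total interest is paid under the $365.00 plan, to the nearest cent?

$872.72

Monthly rate r = 10.3%/12 = 0.858333% = 0.00858333.
At $290.00/mo: n = ⌈−ln(1 − rB₀/P)/ln(1+r)⌉ = 56 payments (last $288.43); total interest = total paid − $12,850.00 = $3,388.43.
At $365.00/mo: 43 payments (last $35.71); total interest $2,515.71.
Interest saved = $3,388.43 − $2,515.71 = $872.72.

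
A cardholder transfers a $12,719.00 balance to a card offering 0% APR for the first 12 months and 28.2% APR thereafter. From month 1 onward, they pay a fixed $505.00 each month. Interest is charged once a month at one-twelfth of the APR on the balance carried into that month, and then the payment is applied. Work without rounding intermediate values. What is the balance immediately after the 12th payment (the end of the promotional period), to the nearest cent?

$6,659.00

Promo months 1–12 at r₀ = 0%/12 = 0; months 13+ at r₁ = 28.2%/12 = 0.0235.
After month 12 (no interest yet): B = $12,719.00 − 12·$505.00 = $6,659.00.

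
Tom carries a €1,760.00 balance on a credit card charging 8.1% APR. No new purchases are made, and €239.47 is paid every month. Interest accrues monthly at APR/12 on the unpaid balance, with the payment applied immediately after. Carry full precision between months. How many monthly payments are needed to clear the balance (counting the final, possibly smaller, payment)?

Monthly rate r = 8.1%/12 = 0.675% = 0.00675.
Recurrence: B ← B·(1+r) − €239.47.
Month 1: interest €11.88; balance after payment €1,532.41.
Month 2: interest €10.34; balance after payment €1,303.28.
Closed form: n = −ln(1 − rB₀/P)/ln(1+r) = −ln(0.95039)/ln(1.00675) ≈ 7.564, so the balance reaches zero during payment 8.

8 months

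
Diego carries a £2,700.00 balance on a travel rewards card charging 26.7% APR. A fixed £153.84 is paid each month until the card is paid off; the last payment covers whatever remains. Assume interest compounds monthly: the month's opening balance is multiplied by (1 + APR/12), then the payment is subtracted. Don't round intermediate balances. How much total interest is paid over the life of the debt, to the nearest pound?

Monthly rate r = 26.7%/12 = 2.225% = 0.02225.
Payoff takes n = ⌈−ln(1 − rB₀/P)/ln(1+r)⌉ = ⌈22.499⌉ = 23 payments; the last is £77.24.
Total paid = 22·£153.84 + £77.24 = £3,461.72.
Total interest = total paid − principal = £3,461.72 − £2,700.00 = £761.72.

£762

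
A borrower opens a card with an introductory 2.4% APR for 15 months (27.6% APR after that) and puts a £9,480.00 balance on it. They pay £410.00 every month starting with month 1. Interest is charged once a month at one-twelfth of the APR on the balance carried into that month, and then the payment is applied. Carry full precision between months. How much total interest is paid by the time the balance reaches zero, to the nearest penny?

Promo months 1–15 at r₀ = 2.4%/12 = 0.002; months 16+ at r₁ = 27.6%/12 = 0.023.
After month 15: iterate B ← B·(1+r₀) − £410.00 for 15 months → £3,531.57.
Then at r₁ with £410.00/mo: n₂ = −ln(1 − r₁·B/P)/ln(1+r₁) ≈ 9.71 → 10 more payments.
Total paid = 24·£410.00 + £291.81 = £10,131.81; interest = £10,131.81 − £9,480.00 = £651.81.

£651.81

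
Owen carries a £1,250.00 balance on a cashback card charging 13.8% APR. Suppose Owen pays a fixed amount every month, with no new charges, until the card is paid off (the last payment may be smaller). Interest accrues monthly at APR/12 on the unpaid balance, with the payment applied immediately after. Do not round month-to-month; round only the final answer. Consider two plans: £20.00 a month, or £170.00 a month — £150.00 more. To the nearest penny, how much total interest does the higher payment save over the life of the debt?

£905.05

Monthly rate r = 13.8%/12 = 1.15% = 0.0115.
At £20.00/mo: n = ⌈−ln(1 − rB₀/P)/ln(1+r)⌉ = 111 payments (last £18.77); total interest = total paid − £1,250.00 = £968.77.
At £170.00/mo: 8 payments (last £123.72); total interest £63.72.
Interest saved = £968.77 − £63.72 = £905.05.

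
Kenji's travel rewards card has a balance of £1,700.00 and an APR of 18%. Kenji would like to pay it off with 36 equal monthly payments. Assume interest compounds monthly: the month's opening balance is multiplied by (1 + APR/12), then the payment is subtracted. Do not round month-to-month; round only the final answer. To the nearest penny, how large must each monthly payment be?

£61.46

Monthly rate r = 18%/12 = 1.5% = 0.015.
Level-payment amortization: P = B₀·r / (1 − (1+r)^(−n)) = 1700.00·0.015 / (1 − 1.015^(−36)).
Denominator 1 − (1+r)^(−36) = 0.414910265.
P = 25.5 / 0.414910265 ≈ 61.46.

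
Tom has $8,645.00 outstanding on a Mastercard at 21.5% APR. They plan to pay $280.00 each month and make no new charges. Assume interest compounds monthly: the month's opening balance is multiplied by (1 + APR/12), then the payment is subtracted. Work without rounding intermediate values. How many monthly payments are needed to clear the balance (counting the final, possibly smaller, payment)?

Monthly rate r = 21.5%/12 = 1.79167% = 0.0179167.
Recurrence: B ← B·(1+r) − $280.00.
Month 1: interest $154.89; balance after payment $8,519.89.
Month 2: interest $152.65; balance after payment $8,392.54.
Closed form: n = −ln(1 − rB₀/P)/ln(1+r) = −ln(0.44682)/ln(1.01792) ≈ 45.365, so the balance reaches zero during payment 46.

46 months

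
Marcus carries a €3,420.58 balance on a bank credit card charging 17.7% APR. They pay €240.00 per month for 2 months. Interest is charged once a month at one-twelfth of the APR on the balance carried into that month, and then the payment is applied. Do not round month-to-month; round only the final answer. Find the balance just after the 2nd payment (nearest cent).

€3,038.69

Monthly rate r = 17.7%/12 = 1.475% = 0.01475.
Each month: B ← B·(1+r) − €240.00.
Month 1: interest €50.45; balance after payment €3,231.03.
Month 2: interest €47.66; balance after payment €3,038.69.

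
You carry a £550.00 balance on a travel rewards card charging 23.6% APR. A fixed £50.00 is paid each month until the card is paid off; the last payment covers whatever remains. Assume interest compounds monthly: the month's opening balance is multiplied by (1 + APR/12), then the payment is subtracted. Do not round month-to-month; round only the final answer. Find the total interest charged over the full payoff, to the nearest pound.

£76

Monthly rate r = 23.6%/12 = 1.96667% = 0.0196667.
Payoff takes n = ⌈−ln(1 − rB₀/P)/ln(1+r)⌉ = ⌈12.517⌉ = 13 payments; the last is £25.95.
Total paid = 12·£50.00 + £25.95 = £625.95.
Total interest = total paid − principal = £625.95 − £550.00 = £75.95.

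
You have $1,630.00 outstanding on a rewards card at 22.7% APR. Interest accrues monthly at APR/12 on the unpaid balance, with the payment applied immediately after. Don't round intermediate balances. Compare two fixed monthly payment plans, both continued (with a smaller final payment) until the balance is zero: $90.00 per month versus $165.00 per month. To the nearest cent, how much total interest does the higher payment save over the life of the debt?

$193.23

Monthly rate r = 22.7%/12 = 1.89167% = 0.0189167.
At $90.00/mo: n = ⌈−ln(1 − rB₀/P)/ln(1+r)⌉ = 23 payments (last $34.71); total interest = total paid − $1,630.00 = $384.71.
At $165.00/mo: 12 payments (last $6.48); total interest $191.48.
Interest saved = $384.71 − $191.48 = $193.23.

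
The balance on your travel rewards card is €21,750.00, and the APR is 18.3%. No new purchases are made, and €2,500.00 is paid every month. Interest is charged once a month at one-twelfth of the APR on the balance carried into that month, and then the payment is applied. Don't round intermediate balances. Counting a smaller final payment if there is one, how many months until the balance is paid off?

Monthly rate r = 18.3%/12 = 1.525% = 0.01525.
Recurrence: B ← B·(1+r) − €2,500.00.
Month 1: interest €331.69; balance after payment €19,581.69.
Month 2: interest €298.62; balance after payment €17,380.31.
Closed form: n = −ln(1 − rB₀/P)/ln(1+r) = −ln(0.86733)/ln(1.01525) ≈ 9.405, so the balance reaches zero during payment 10.

10 payments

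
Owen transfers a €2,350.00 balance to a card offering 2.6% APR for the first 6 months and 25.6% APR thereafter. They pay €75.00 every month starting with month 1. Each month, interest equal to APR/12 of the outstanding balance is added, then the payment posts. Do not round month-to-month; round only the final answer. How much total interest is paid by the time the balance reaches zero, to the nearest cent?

Promo months 1–6 at r₀ = 2.6%/12 = 0.00216667; months 7+ at r₁ = 25.6%/12 = 0.0213333.
After month 6: iterate B ← B·(1+r₀) − €75.00 for 6 months → €1,928.27.
Then at r₁ with €75.00/mo: n₂ = −ln(1 − r₁·B/P)/ln(1+r₁) ≈ 37.67 → 38 more payments.
Total paid = 43·€75.00 + €50.33 = €3,275.33; interest = €3,275.33 − €2,350.00 = €925.33.

€925.33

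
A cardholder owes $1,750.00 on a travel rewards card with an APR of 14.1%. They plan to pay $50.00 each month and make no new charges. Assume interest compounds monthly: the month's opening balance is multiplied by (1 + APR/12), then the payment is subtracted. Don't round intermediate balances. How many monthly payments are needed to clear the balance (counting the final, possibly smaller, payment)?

46 payments

Monthly rate r = 14.1%/12 = 1.175% = 0.01175.
Recurrence: B ← B·(1+r) − $50.00.
Month 1: interest $20.56; balance after payment $1,720.56.
Month 2: interest $20.22; balance after payment $1,690.78.
Closed form: n = −ln(1 − rB₀/P)/ln(1+r) = −ln(0.58875)/ln(1.01175) ≈ 45.350, so the balance reaches zero during payment 46.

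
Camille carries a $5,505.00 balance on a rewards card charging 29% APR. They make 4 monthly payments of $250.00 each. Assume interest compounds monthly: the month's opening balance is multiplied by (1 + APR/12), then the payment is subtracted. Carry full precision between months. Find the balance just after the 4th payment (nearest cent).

Monthly rate r = 29%/12 = 2.41667% = 0.0241667.
Each month: B ← B·(1+r) − $250.00.
Month 1: interest $133.04; balance after payment $5,388.04.
Month 2: interest $130.21; balance after payment $5,268.25.
Month 3: interest $127.32; balance after payment $5,145.56.
Month 4: interest $124.35; balance after payment $5,019.92.

$5,019.92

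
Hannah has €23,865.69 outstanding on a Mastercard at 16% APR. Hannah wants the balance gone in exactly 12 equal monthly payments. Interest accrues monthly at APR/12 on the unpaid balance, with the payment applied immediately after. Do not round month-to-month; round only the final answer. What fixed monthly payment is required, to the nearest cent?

Monthly rate r = 16%/12 = 1.33333% = 0.0133333.
Level-payment amortization: P = B₀·r / (1 − (1+r)^(−n)) = 23865.69·0.0133333 / (1 − 1.01333^(−12)).
Denominator 1 − (1+r)^(−12) = 0.146954781.
P = 318.209 / 0.146954781 ≈ 2165.35.

€2,165.35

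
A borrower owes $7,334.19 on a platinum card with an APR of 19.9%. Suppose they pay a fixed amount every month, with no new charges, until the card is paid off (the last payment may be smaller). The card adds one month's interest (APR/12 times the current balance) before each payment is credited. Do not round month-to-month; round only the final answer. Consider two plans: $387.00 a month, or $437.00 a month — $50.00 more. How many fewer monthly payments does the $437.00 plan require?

3 fewer payments

Monthly rate r = 19.9%/12 = 1.65833% = 0.0165833.
At $387.00/mo: n = ⌈−ln(1 − rB₀/P)/ln(1+r)⌉ = 23 payments (last $363.50); total interest = total paid − $7,334.19 = $1,543.31.
At $437.00/mo: 20 payments (last $363.78); total interest $1,332.59.
Payments saved = 23 − 20 = 3.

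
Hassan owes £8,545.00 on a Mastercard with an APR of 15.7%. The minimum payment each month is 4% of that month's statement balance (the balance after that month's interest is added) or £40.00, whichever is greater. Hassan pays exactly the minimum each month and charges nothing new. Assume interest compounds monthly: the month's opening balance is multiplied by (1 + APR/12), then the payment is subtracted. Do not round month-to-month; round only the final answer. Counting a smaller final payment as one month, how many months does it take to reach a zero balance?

Monthly rate r = 15.7%/12 = 1.30833% = 0.0130833.
While 4% of the post-interest balance exceeds £40.00, each month B ← (B·(1+r))·(1 − 0.04), i.e. B shrinks by the factor (1+r)·0.96 = 0.97256.
This holds for months 1–78. Entering month 79 the balance is £975.42; 4% of the post-interest balance is now below £40.00, so the flat £40.00 minimum applies from here.
From month 79 a fixed £40.00 at rate r clears £975.42 in 30 more payments. Total: 78 + 30 = 108 months.

108 months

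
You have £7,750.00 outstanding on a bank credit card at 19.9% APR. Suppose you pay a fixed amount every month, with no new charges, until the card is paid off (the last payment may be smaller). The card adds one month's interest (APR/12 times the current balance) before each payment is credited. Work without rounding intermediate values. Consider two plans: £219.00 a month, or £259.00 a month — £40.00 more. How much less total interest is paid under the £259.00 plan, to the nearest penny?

Monthly rate r = 19.9%/12 = 1.65833% = 0.0165833.
At £219.00/mo: n = ⌈−ln(1 − rB₀/P)/ln(1+r)⌉ = 54 payments (last £163.37); total interest = total paid − £7,750.00 = £4,020.37.
At £259.00/mo: 42 payments (last £177.99); total interest £3,046.99.
Interest saved = £4,020.37 − £3,046.99 = £973.38.

£973.38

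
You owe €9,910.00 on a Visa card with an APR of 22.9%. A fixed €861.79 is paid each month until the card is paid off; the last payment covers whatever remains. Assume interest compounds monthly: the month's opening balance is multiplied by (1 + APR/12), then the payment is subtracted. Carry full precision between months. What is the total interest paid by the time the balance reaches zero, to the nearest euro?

€1,385

Monthly rate r = 22.9%/12 = 1.90833% = 0.0190833.
Payoff takes n = ⌈−ln(1 − rB₀/P)/ln(1+r)⌉ = ⌈13.106⌉ = 14 payments; the last is €92.16.
Total paid = 13·€861.79 + €92.16 = €11,295.43.
Total interest = total paid − principal = €11,295.43 − €9,910.00 = €1,385.43.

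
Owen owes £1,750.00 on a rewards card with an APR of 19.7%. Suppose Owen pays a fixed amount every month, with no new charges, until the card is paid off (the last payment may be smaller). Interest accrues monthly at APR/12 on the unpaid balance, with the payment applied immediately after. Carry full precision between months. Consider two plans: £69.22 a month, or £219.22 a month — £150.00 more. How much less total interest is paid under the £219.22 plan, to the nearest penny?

£387.90

Monthly rate r = 19.7%/12 = 1.64167% = 0.0164167.
At £69.22/mo: n = ⌈−ln(1 − rB₀/P)/ln(1+r)⌉ = 33 payments (last £64.42); total interest = total paid − £1,750.00 = £529.46.
At £219.22/mo: 9 payments (last £137.80); total interest £141.56.
Interest saved = £529.46 − £141.56 = £387.90.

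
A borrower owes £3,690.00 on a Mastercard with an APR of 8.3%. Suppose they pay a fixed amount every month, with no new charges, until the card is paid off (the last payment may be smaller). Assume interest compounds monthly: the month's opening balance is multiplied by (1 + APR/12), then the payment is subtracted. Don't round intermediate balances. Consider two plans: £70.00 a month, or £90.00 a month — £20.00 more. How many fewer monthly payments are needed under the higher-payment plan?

Monthly rate r = 8.3%/12 = 0.691667% = 0.00691667.
At £70.00/mo: n = ⌈−ln(1 − rB₀/P)/ln(1+r)⌉ = 66 payments (last £55.65); total interest = total paid − £3,690.00 = £915.65.
At £90.00/mo: 49 payments (last £34.49); total interest £664.49.
Payments saved = 66 − 49 = 17.

17 fewer payments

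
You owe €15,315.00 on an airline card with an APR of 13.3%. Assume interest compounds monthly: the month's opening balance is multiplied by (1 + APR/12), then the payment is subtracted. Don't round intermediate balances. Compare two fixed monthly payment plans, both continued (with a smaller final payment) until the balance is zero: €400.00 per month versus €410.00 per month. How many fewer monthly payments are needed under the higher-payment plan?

2 fewer payments

Monthly rate r = 13.3%/12 = 1.10833% = 0.0110833.
At €400.00/mo: n = ⌈−ln(1 − rB₀/P)/ln(1+r)⌉ = 51 payments (last €41.67); total interest = total paid − €15,315.00 = €4,726.67.
At €410.00/mo: 49 payments (last €200.21); total interest €4,565.21.
Payments saved = 51 − 49 = 2.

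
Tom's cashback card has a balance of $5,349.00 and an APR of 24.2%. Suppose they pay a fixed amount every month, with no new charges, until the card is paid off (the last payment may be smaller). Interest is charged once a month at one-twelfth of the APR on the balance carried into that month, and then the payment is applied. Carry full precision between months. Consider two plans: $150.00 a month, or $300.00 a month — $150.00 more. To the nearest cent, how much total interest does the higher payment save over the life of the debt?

$2,844.60

Monthly rate r = 24.2%/12 = 2.01667% = 0.0201667.
At $150.00/mo: n = ⌈−ln(1 − rB₀/P)/ln(1+r)⌉ = 64 payments (last $90.90); total interest = total paid − $5,349.00 = $4,191.90.
At $300.00/mo: 23 payments (last $96.30); total interest $1,347.30.
Interest saved = $4,191.90 − $1,347.30 = $2,844.60.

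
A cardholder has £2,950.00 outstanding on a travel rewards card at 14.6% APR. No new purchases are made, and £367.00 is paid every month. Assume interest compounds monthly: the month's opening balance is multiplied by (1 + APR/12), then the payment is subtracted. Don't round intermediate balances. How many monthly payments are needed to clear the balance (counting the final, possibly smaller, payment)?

Monthly rate r = 14.6%/12 = 1.21667% = 0.0121667.
Recurrence: B ← B·(1+r) − £367.00.
Month 1: interest £35.89; balance after payment £2,618.89.
Month 2: interest £31.86; balance after payment £2,283.75.
Closed form: n = −ln(1 − rB₀/P)/ln(1+r) = −ln(0.9022)/ln(1.01217) ≈ 8.510, so the balance reaches zero during payment 9.

9 payments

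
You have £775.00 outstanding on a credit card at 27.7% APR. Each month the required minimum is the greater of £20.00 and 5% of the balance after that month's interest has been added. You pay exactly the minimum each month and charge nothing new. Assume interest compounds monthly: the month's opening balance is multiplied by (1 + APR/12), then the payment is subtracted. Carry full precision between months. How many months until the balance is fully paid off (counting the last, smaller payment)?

Monthly rate r = 27.7%/12 = 2.30833% = 0.0230833.
While 5% of the post-interest balance exceeds £20.00, each month B ← (B·(1+r))·(1 − 0.05), i.e. B shrinks by the factor (1+r)·0.95 = 0.97193.
This holds for months 1–25. Entering month 26 the balance is £380.34; 5% of the post-interest balance is now below £20.00, so the flat £20.00 minimum applies from here.
From month 26 a fixed £20.00 at rate r clears £380.34 in 26 more payments. Total: 25 + 26 = 51 months.

51 months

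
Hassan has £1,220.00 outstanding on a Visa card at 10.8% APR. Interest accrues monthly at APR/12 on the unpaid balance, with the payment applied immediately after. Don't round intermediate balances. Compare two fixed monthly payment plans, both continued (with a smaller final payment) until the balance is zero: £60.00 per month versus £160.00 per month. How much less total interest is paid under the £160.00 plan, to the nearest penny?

Monthly rate r = 10.8%/12 = 0.9% = 0.009.
At £60.00/mo: n = ⌈−ln(1 − rB₀/P)/ln(1+r)⌉ = 23 payments (last £33.56); total interest = total paid − £1,220.00 = £133.56.
At £160.00/mo: 8 payments (last £149.60); total interest £49.60.
Interest saved = £133.56 − £49.60 = £83.96.

£83.96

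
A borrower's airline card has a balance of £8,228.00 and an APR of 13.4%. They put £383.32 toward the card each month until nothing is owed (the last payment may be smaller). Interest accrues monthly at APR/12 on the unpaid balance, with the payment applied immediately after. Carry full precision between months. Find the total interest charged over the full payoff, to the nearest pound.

£1,232

Monthly rate r = 13.4%/12 = 1.11667% = 0.0111667.
Payoff takes n = ⌈−ln(1 − rB₀/P)/ln(1+r)⌉ = ⌈24.677⌉ = 25 payments; the last is £260.01.
Total paid = 24·£383.32 + £260.01 = £9,459.69.
Total interest = total paid − principal = £9,459.69 − £8,228.00 = £1,231.69.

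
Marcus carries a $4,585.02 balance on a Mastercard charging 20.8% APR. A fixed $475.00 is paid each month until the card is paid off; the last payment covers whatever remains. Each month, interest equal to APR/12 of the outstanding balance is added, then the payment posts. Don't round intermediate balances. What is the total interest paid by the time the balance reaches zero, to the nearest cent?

Monthly rate r = 20.8%/12 = 1.73333% = 0.0173333.
Payoff takes n = ⌈−ln(1 − rB₀/P)/ln(1+r)⌉ = ⌈10.655⌉ = 11 payments; the last is $311.86.
Total paid = 10·$475.00 + $311.86 = $5,061.86.
Total interest = total paid − principal = $5,061.86 − $4,585.02 = $476.84.

$476.84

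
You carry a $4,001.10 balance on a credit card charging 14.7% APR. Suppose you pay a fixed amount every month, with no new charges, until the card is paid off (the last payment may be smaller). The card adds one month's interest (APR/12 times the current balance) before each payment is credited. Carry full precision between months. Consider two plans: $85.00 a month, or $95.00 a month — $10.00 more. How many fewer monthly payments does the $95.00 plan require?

11 fewer payments

Monthly rate r = 14.7%/12 = 1.225% = 0.01225.
At $85.00/mo: n = ⌈−ln(1 − rB₀/P)/ln(1+r)⌉ = 71 payments (last $50.50); total interest = total paid − $4,001.10 = $1,999.40.
At $95.00/mo: 60 payments (last $56.08); total interest $1,659.98.
Payments saved = 71 − 60 = 11.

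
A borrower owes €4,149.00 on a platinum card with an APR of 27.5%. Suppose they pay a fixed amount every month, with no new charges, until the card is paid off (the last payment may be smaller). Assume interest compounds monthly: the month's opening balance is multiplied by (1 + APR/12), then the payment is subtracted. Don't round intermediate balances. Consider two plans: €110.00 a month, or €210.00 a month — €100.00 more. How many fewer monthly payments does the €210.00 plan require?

62 fewer payments

Monthly rate r = 27.5%/12 = 2.29167% = 0.0229167.
At €110.00/mo: n = ⌈−ln(1 − rB₀/P)/ln(1+r)⌉ = 89 payments (last €19.38); total interest = total paid − €4,149.00 = €5,550.38.
At €210.00/mo: 27 payments (last €128.22); total interest €1,439.22.
Payments saved = 89 − 27 = 62.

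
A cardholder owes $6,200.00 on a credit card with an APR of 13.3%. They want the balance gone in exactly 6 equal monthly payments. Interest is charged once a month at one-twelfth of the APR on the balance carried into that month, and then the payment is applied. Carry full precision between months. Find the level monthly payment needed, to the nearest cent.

Monthly rate r = 13.3%/12 = 1.10833% = 0.0110833.
Level-payment amortization: P = B₀·r / (1 − (1+r)^(−n)) = 6200.00·0.0110833 / (1 − 1.01108^(−6)).
Denominator 1 − (1+r)^(−6) = 0.063994737.
P = 68.7167 / 0.063994737 ≈ 1073.79.

$1,073.79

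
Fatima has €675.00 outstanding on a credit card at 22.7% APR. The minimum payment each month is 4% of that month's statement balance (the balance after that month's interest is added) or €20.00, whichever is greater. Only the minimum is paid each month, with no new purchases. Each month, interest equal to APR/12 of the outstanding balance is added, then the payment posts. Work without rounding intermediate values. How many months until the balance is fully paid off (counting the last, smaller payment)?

48 months

Monthly rate r = 22.7%/12 = 1.89167% = 0.0189167.
While 4% of the post-interest balance exceeds €20.00, each month B ← (B·(1+r))·(1 − 0.04), i.e. B shrinks by the factor (1+r)·0.96 = 0.97816.
This holds for months 1–15. Entering month 16 the balance is €484.68; 4% of the post-interest balance is now below €20.00, so the flat €20.00 minimum applies from here.
From month 16 a fixed €20.00 at rate r clears €484.68 in 33 more payments. Total: 15 + 33 = 48 months.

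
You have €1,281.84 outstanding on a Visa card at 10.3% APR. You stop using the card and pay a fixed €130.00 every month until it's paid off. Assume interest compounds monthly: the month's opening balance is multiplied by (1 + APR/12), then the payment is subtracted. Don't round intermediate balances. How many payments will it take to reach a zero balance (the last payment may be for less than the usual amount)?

Monthly rate r = 10.3%/12 = 0.858333% = 0.00858333.
Recurrence: B ← B·(1+r) − €130.00.
Month 1: interest €11.00; balance after payment €1,162.84.
Month 2: interest €9.98; balance after payment €1,042.82.
Closed form: n = −ln(1 − rB₀/P)/ln(1+r) = −ln(0.91537)/ln(1.00858) ≈ 10.347, so the balance reaches zero during payment 11.

11 months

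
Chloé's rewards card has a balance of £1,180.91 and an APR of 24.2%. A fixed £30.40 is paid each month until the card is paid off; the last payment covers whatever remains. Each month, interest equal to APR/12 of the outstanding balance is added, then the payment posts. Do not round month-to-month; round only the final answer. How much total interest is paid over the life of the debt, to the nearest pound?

£1,148

Monthly rate r = 24.2%/12 = 2.01667% = 0.0201667.
Payoff takes n = ⌈−ln(1 − rB₀/P)/ln(1+r)⌉ = ⌈76.613⌉ = 77 payments; the last is £18.70.
Total paid = 76·£30.40 + £18.70 = £2,329.10.
Total interest = total paid − principal = £2,329.10 − £1,180.91 = £1,148.19.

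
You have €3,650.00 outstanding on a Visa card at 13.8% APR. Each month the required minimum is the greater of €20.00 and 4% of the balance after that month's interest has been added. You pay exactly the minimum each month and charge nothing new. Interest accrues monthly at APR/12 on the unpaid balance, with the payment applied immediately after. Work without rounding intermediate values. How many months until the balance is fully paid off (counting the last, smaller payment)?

98 months

Monthly rate r = 13.8%/12 = 1.15% = 0.0115.
While 4% of the post-interest balance exceeds €20.00, each month B ← (B·(1+r))·(1 − 0.04), i.e. B shrinks by the factor (1+r)·0.96 = 0.97104.
This holds for months 1–69. Entering month 70 the balance is €480.46; 4% of the post-interest balance is now below €20.00, so the flat €20.00 minimum applies from here.
From month 70 a fixed €20.00 at rate r clears €480.46 in 29 more payments. Total: 69 + 29 = 98 months.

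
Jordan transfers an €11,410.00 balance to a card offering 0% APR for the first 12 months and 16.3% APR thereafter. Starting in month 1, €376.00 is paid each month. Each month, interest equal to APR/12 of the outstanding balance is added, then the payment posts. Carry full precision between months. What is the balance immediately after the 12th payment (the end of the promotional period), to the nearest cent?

€6,898.00

Promo months 1–12 at r₀ = 0%/12 = 0; months 13+ at r₁ = 16.3%/12 = 0.0135833.
After month 12 (no interest yet): B = €11,410.00 − 12·€376.00 = €6,898.00.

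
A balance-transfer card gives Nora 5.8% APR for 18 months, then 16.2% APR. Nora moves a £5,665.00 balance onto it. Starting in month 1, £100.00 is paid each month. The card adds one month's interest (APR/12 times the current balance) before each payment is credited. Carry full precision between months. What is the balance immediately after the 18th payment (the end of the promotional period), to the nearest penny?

Promo months 1–18 at r₀ = 5.8%/12 = 0.00483333; months 19+ at r₁ = 16.2%/12 = 0.0135.
After month 18: iterate B ← B·(1+r₀) − £100.00 for 18 months → £4,302.74.

£4,302.74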